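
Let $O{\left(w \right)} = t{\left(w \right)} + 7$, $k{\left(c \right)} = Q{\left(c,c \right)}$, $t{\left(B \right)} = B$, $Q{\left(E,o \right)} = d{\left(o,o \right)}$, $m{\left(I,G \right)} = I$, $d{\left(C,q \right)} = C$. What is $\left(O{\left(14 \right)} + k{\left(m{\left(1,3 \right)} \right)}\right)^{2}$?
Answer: $484$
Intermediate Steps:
$Q{\left(E,o \right)} = o$
$k{\left(c \right)} = c$
$O{\left(w \right)} = 7 + w$ ($O{\left(w \right)} = w + 7 = 7 + w$)
$\left(O{\left(14 \right)} + k{\left(m{\left(1,3 \right)} \right)}\right)^{2} = \left(\left(7 + 14\right) + 1\right)^{2} = \left(21 + 1\right)^{2} = 22^{2} = 484$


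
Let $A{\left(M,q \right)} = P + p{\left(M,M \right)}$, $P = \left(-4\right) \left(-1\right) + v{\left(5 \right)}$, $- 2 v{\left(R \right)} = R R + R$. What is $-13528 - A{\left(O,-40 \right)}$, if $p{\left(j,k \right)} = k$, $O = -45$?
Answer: $-13472$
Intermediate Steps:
$v{\left(R \right)} = - \frac{R}{2} - \frac{R^{2}}{2}$ ($v{\left(R \right)} = - \frac{R R + R}{2} = - \frac{R^{2} + R}{2} = - \frac{R + R^{2}}{2} = - \frac{R}{2} - \frac{R^{2}}{2}$)
$P = -11$ ($P = \left(-4\right) \left(-1\right) - \frac{5 \left(1 + 5\right)}{2} = 4 - \frac{5}{2} \cdot 6 = 4 - 15 = -11$)
$A{\left(M,q \right)} = -11 + M$
$-13528 - A{\left(O,-40 \right)} = -13528 - \left(-11 - 45\right) = -13528 - -56 = -13528 + 56 = -13472$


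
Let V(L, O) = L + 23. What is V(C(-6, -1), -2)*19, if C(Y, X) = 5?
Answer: 532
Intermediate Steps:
V(L, O) = 23 + L
V(C(-6, -1), -2)*19 = (23 + 5)*19 = 28*19 = 532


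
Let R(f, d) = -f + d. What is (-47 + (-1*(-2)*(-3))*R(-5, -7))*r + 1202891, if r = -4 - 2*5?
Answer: 1203381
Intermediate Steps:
r = -14 (r = -4 - 10 = -14)
R(f, d) = d - f
(-47 + (-1*(-2)*(-3))*R(-5, -7))*r + 1202891 = (-47 + (-1*(-2)*(-3))*(-7 - 1*(-5)))*(-14) + 1202891 = (-47 + (2*(-3))*(-7 + 5))*(-14) + 1202891 = (-47 - 6*(-2))*(-14) + 1202891 = (-47 + 12)*(-14) + 1202891 = -35*(-14) + 1202891 = 490 + 1202891 = 1203381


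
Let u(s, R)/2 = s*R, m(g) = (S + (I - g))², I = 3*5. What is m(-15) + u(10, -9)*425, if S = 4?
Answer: -75344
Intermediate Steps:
I = 15
m(g) = (19 - g)² (m(g) = (4 + (15 - g))² = (19 - g)²)
u(s, R) = 2*R*s (u(s, R) = 2*(s*R) = 2*(R*s) = 2*R*s)
m(-15) + u(10, -9)*425 = (19 - 1*(-15))² + (2*(-9)*10)*425 = (19 + 15)² - 180*425 = 34² - 76500 = 1156 - 76500 = -75344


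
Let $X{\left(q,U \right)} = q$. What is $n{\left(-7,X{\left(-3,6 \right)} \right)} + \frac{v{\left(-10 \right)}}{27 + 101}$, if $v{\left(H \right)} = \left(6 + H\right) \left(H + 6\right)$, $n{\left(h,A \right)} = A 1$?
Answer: $- \frac{23}{8} \approx -2.875$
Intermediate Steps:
$n{\left(h,A \right)} = A$
$v{\left(H \right)} = \left(6 + H\right)^{2}$ ($v{\left(H \right)} = \left(6 + H\right) \left(6 + H\right) = \left(6 + H\right)^{2}$)
$n{\left(-7,X{\left(-3,6 \right)} \right)} + \frac{v{\left(-10 \right)}}{27 + 101} = -3 + \frac{\left(6 - 10\right)^{2}}{27 + 101} = -3 + \frac{\left(-4\right)^{2}}{128} = -3 + \frac{1}{128} \cdot 16 = -3 + \frac{1}{8} = - \frac{23}{8}$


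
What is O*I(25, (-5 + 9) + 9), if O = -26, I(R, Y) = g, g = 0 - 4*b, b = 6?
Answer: 624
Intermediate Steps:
g = -24 (g = 0 - 4*6 = 0 - 24 = -24)
I(R, Y) = -24
O*I(25, (-5 + 9) + 9) = -26*(-24) = 624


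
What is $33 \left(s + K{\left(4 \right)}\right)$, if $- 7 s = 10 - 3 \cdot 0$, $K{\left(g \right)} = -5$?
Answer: $- \frac{1485}{7} \approx -212.14$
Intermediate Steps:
$s = - \frac{10}{7}$ ($s = - \frac{10 - 3 \cdot 0}{7} = - \frac{10 - 0}{7} = - \frac{10 + 0}{7} = \left(- \frac{1}{7}\right) 10 = - \frac{10}{7} \approx -1.4286$)
$33 \left(s + K{\left(4 \right)}\right) = 33 \left(- \frac{10}{7} - 5\right) = 33 \left(- \frac{45}{7}\right) = - \frac{1485}{7}$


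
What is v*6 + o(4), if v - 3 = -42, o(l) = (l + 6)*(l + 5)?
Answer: -144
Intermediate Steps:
o(l) = (5 + l)*(6 + l) (o(l) = (6 + l)*(5 + l) = (5 + l)*(6 + l))
v = -39 (v = 3 - 42 = -39)
v*6 + o(4) = -39*6 + (30 + 4² + 11*4) = -234 + (30 + 16 + 44) = -234 + 90 = -144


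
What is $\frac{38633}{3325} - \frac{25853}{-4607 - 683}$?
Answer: $\frac{8295137}{502550} \approx 16.506$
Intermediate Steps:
$\frac{38633}{3325} - \frac{25853}{-4607 - 683} = 38633 \cdot \frac{1}{3325} - \frac{25853}{-4607 - 683} = \frac{5519}{475} - \frac{25853}{-5290} = \frac{5519}{475} - - \frac{25853}{5290} = \frac{5519}{475} + \frac{25853}{5290} = \frac{8295137}{502550}$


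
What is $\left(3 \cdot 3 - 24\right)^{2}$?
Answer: $225$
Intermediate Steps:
$\left(3 \cdot 3 - 24\right)^{2} = \left(9 - 24\right)^{2} = \left(-15\right)^{2} = 225$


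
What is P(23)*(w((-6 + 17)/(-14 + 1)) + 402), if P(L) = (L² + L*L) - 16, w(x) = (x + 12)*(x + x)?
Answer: 67467416/169 ≈ 3.9922e+5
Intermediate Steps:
w(x) = 2*x*(12 + x) (w(x) = (12 + x)*(2*x) = 2*x*(12 + x))
P(L) = -16 + 2*L² (P(L) = (L² + L²) - 16 = 2*L² - 16 = -16 + 2*L²)
P(23)*(w((-6 + 17)/(-14 + 1)) + 402) = (-16 + 2*23²)*(2*((-6 + 17)/(-14 + 1))*(12 + (-6 + 17)/(-14 + 1)) + 402) = (-16 + 2*529)*(2*(11/(-13))*(12 + 11/(-13)) + 402) = (-16 + 1058)*(2*(11*(-1/13))*(12 + 11*(-1/13)) + 402) = 1042*(2*(-11/13)*(12 - 11/13) + 402) = 1042*(2*(-11/13)*(145/13) + 402) = 1042*(-3190/169 + 402) = 1042*(64748/169) = 67467416/169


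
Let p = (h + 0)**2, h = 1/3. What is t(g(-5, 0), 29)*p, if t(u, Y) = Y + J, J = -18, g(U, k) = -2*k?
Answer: 11/9 ≈ 1.2222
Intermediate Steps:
h = 1/3 ≈ 0.33333
t(u, Y) = -18 + Y (t(u, Y) = Y - 18 = -18 + Y)
p = 1/9 (p = (1/3 + 0)**2 = (1/3)**2 = 1/9 ≈ 0.11111)
t(g(-5, 0), 29)*p = (-18 + 29)*(1/9) = 11*(1/9) = 11/9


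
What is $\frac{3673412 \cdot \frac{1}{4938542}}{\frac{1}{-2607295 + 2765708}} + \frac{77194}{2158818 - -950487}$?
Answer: $\frac{904677689295718864}{7677716666655} \approx 1.1783 \cdot 10^{5}$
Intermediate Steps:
$\frac{3673412 \cdot \frac{1}{4938542}}{\frac{1}{-2607295 + 2765708}} + \frac{77194}{2158818 - -950487} = \frac{3673412 \cdot \frac{1}{4938542}}{\frac{1}{158413}} + \frac{77194}{2158818 + 950487} = \frac{1836706 \frac{1}{\frac{1}{158413}}}{2469271} + \frac{77194}{3109305} = \frac{1836706}{2469271} \cdot 158413 + 77194 \cdot \frac{1}{3109305} = \frac{290958107578}{2469271} + \frac{77194}{3109305} = \frac{904677689295718864}{7677716666655}$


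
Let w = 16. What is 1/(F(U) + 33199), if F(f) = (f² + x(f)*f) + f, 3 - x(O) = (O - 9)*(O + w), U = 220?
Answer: -1/10872641 ≈ -9.1974e-8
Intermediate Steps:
x(O) = 3 - (-9 + O)*(16 + O) (x(O) = 3 - (O - 9)*(O + 16) = 3 - (-9 + O)*(16 + O))
F(f) = f + f² + f*(147 - f² - 7*f) (F(f) = (f² + (147 - f² - 7*f)*f) + f = (f² + f*(147 - f² - 7*f)) + f = f + f² + f*(147 - f² - 7*f))
1/(F(U) + 33199) = 1/(220*(148 - 1*220² - 6*220) + 33199) = 1/(220*(148 - 1*48400 - 1320) + 33199) = 1/(220*(148 - 48400 - 1320) + 33199) = 1/(220*(-49572) + 33199) = 1/(-10905840 + 33199) = 1/(-10872641) = -1/10872641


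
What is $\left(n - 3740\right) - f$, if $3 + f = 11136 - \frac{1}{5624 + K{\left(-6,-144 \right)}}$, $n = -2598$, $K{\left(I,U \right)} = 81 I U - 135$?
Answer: $- \frac{1318588782}{75473} \approx -17471.0$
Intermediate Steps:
$K{\left(I,U \right)} = -135 + 81 I U$ ($K{\left(I,U \right)} = 81 I U - 135 = -135 + 81 I U$)
$f = \frac{840240908}{75473}$ ($f = -3 + \left(11136 - \frac{1}{5624 - \left(135 + 486 \left(-144\right)\right)}\right) = -3 + \left(11136 - \frac{1}{5624 + \left(-135 + 69984\right)}\right) = -3 + \left(11136 - \frac{1}{5624 + 69849}\right) = -3 + \left(11136 - \frac{1}{75473}\right) = -3 + \frac{840467327}{75473} = \frac{840240908}{75473} \approx 11133.0$)
$\left(n - 3740\right) - f = \left(-2598 - 3740\right) - \frac{840240908}{75473} = -6338 - \frac{840240908}{75473} = - \frac{1318588782}{75473}$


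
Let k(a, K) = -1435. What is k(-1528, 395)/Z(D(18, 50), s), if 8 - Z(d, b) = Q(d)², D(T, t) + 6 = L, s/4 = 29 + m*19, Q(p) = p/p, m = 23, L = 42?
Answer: -205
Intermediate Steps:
Q(p) = 1
s = 1864 (s = 4*(29 + 23*19) = 4*(29 + 437) = 4*466 = 1864)
D(T, t) = 36 (D(T, t) = -6 + 42 = 36)
Z(d, b) = 7 (Z(d, b) = 8 - 1*1² = 8 - 1*1 = 8 - 1 = 7)
k(-1528, 395)/Z(D(18, 50), s) = -1435/7 = -1435*⅐ = -205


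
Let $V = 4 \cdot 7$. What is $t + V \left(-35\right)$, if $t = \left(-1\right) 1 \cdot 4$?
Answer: $-984$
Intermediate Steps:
$V = 28$
$t = -4$ ($t = \left(-1\right) 4 = -4$)
$t + V \left(-35\right) = -4 + 28 \left(-35\right) = -4 - 980 = -984$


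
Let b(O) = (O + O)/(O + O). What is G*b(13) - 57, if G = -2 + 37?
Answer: -22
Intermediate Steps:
G = 35
b(O) = 1 (b(O) = (2*O)/((2*O)) = (2*O)*(1/(2*O)) = 1)
G*b(13) - 57 = 35*1 - 57 = 35 - 57 = -22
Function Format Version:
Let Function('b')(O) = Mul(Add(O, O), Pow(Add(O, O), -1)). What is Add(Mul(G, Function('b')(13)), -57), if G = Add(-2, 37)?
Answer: -22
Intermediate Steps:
G = 35
Function('b')(O) = 1 (Function('b')(O) = Mul(Mul(2, O), Pow(Mul(2, O), -1)) = Mul(Mul(2, O), Mul(Rational(1, 2), Pow(O, -1))) = 1)
Add(Mul(G, Function('b')(13)), -57) = Add(Mul(35, 1), -57) = Add(35, -57) = -22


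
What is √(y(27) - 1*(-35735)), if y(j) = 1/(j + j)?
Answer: √11578146/18 ≈ 189.04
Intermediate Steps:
y(j) = 1/(2*j)
√(y(27) - 1*(-35735)) = √((½)/27 - 1*(-35735)) = √((½)*(1/27) + 35735) = √(1/54 + 35735) = √(1929691/54) = √11578146/18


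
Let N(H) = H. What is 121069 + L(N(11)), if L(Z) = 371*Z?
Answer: 125150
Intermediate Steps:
121069 + L(N(11)) = 121069 + 371*11 = 121069 + 4081 = 125150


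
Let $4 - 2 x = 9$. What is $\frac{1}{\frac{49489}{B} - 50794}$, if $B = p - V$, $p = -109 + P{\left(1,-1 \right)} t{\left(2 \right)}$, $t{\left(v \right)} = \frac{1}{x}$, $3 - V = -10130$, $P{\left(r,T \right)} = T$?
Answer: $- \frac{51208}{2601306597} \approx -1.9685 \cdot 10^{-5}$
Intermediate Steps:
$x = - \frac{5}{2}$ ($x = 2 - \frac{9}{2} = - \frac{5}{2} \approx -2.5$)
$V = 10133$ ($V = 3 - -10130 = 3 + 10130 = 10133$)
$t{\left(v \right)} = - \frac{2}{5}$ ($t{\left(v \right)} = \frac{1}{- \frac{5}{2}} = - \frac{2}{5}$)
$p = - \frac{543}{5}$ ($p = -109 - - \frac{2}{5} = -109 + \frac{2}{5} = - \frac{543}{5} \approx -108.6$)
$B = - \frac{51208}{5}$ ($B = - \frac{543}{5} - 10133 = - \frac{51208}{5} \approx -10242.0$)
$\frac{1}{\frac{49489}{B} - 50794} = \frac{1}{\frac{49489}{- \frac{51208}{5}} - 50794} = \frac{1}{49489 \left(- \frac{5}{51208}\right) - 50794} = \frac{1}{- \frac{247445}{51208} - 50794} = \frac{1}{- \frac{2601306597}{51208}} = - \frac{51208}{2601306597}$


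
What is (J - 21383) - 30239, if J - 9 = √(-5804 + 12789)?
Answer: -51613 + √6985 ≈ -51529.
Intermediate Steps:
J = 9 + √6985 (J = 9 + √(-5804 + 12789) = 9 + √6985 ≈ 92.576)
(J - 21383) - 30239 = ((9 + √6985) - 21383) - 30239 = (-21374 + √6985) - 30239 = -51613 + √6985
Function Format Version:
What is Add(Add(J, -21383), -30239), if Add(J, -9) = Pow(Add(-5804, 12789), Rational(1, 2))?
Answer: Add(-51613, Pow(6985, Rational(1, 2))) ≈ -51529.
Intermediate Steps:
J = Add(9, Pow(6985, Rational(1, 2))) (J = Add(9, Pow(Add(-5804, 12789), Rational(1, 2))) = Add(9, Pow(6985, Rational(1, 2))) ≈ 92.576)
Add(Add(J, -21383), -30239) = Add(Add(Add(9, Pow(6985, Rational(1, 2))), -21383), -30239) = Add(Add(-21374, Pow(6985, Rational(1, 2))), -30239) = Add(-51613, Pow(6985, Rational(1, 2)))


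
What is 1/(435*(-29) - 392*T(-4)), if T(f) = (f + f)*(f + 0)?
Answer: -1/25159 ≈ -3.9747e-5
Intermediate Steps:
T(f) = 2*f**2 (T(f) = (2*f)*f = 2*f**2)
1/(435*(-29) - 392*T(-4)) = 1/(435*(-29) - 784*(-4)**2) = 1/(-12615 - 784*16) = 1/(-12615 - 392*32) = 1/(-12615 - 12544) = 1/(-25159) = -1/25159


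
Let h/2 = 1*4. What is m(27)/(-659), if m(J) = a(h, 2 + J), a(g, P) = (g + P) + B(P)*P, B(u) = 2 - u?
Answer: 746/659 ≈ 1.1320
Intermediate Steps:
h = 8 (h = 2*(1*4) = 2*4 = 8)
a(g, P) = P + g + P*(2 - P) (a(g, P) = (g + P) + (2 - P)*P = (P + g) + P*(2 - P) = P + g + P*(2 - P))
m(J) = 10 + J - J*(2 + J) (m(J) = (2 + J) + 8 - (2 + J)*(-2 + (2 + J)) = (2 + J) + 8 - (2 + J)*J = (2 + J) + 8 - J*(2 + J) = 10 + J - J*(2 + J))
m(27)/(-659) = (10 - 1*27 - 1*27²)/(-659) = (10 - 27 - 1*729)*(-1/659) = (10 - 27 - 729)*(-1/659) = -746*(-1/659) = 746/659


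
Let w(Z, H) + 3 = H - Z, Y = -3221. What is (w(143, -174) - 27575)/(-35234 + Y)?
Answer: 5579/7691 ≈ 0.72539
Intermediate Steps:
w(Z, H) = -3 + H - Z (w(Z, H) = -3 + (H - Z) = -3 + H - Z)
(w(143, -174) - 27575)/(-35234 + Y) = ((-3 - 174 - 1*143) - 27575)/(-35234 - 3221) = ((-3 - 174 - 143) - 27575)/(-38455) = (-320 - 27575)*(-1/38455) = -27895*(-1/38455) = 5579/7691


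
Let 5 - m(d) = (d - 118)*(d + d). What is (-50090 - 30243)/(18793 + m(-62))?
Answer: 80333/3522 ≈ 22.809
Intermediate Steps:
m(d) = 5 - 2*d*(-118 + d) (m(d) = 5 - (d - 118)*(d + d) = 5 - (-118 + d)*2*d = 5 - 2*d*(-118 + d))
(-50090 - 30243)/(18793 + m(-62)) = (-50090 - 30243)/(18793 + (5 - 2*(-62)² + 236*(-62))) = -80333/(18793 + (5 - 2*3844 - 14632)) = -80333/(18793 + (5 - 7688 - 14632)) = -80333/(18793 - 22315) = -80333/(-3522) = -80333*(-1/3522) = 80333/3522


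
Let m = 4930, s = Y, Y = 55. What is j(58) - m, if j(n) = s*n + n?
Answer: -1682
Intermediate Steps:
s = 55
j(n) = 56*n (j(n) = 55*n + n = 56*n)
j(58) - m = 56*58 - 1*4930 = 3248 - 4930 = -1682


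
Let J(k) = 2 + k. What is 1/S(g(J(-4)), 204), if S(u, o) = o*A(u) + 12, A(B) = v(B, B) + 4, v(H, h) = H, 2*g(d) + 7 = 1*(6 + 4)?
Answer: 1/1134 ≈ 0.00088183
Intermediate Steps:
g(d) = 3/2 (g(d) = -7/2 + (1*(6 + 4))/2 = -7/2 + (1*10)/2 = -7/2 + (1/2)*10 = -7/2 + 5 = 3/2)
A(B) = 4 + B (A(B) = B + 4 = 4 + B)
S(u, o) = 12 + o*(4 + u) (S(u, o) = o*(4 + u) + 12 = 12 + o*(4 + u))
1/S(g(J(-4)), 204) = 1/(12 + 204*(4 + 3/2)) = 1/(12 + 204*(11/2)) = 1/(12 + 1122) = 1/1134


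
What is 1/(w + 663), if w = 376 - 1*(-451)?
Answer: 1/1490 ≈ 0.00067114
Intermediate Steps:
w = 827 (w = 376 + 451 = 827)
1/(w + 663) = 1/(827 + 663) = 1/1490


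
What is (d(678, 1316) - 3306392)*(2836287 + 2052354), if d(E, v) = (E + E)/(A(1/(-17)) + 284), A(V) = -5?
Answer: -501075931736188/31 ≈ -1.6164e+13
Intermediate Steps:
d(E, v) = 2*E/279 (d(E, v) = (E + E)/(-5 + 284) = (2*E)/279 = (2*E)*(1/279) = 2*E/279)
(d(678, 1316) - 3306392)*(2836287 + 2052354) = ((2/279)*678 - 3306392)*(2836287 + 2052354) = (452/93 - 3306392)*4888641 = -307494004/93*4888641 = -501075931736188/31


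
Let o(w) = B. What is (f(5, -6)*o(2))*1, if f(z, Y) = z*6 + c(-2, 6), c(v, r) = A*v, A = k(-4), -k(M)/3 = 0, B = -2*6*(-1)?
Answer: 360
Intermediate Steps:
B = 12 (B = -12*(-1) = 12)
k(M) = 0 (k(M) = -3*0 = 0)
o(w) = 12
A = 0
c(v, r) = 0 (c(v, r) = 0*v = 0)
f(z, Y) = 6*z (f(z, Y) = z*6 + 0 = 6*z + 0 = 6*z)
(f(5, -6)*o(2))*1 = ((6*5)*12)*1 = (30*12)*1 = 360*1 = 360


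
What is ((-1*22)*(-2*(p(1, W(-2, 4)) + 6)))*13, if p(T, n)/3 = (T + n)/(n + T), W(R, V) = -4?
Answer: 5148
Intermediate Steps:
p(T, n) = 3 (p(T, n) = 3*((T + n)/(n + T)) = 3*((T + n)/(T + n)) = 3*1 = 3)
((-1*22)*(-2*(p(1, W(-2, 4)) + 6)))*13 = ((-1*22)*(-2*(3 + 6)))*13 = -(-44)*9*13 = -22*(-18)*13 = 396*13 = 5148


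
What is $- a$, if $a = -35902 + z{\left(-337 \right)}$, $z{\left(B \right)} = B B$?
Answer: $-77667$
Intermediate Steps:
$z{\left(B \right)} = B^{2}$
$a = 77667$ ($a = -35902 + \left(-337\right)^{2} = -35902 + 113569 = 77667$)
$- a = \left(-1\right) 77667 = -77667$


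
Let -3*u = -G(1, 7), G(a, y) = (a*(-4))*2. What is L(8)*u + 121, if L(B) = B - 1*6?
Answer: 347/3 ≈ 115.67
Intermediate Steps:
L(B) = -6 + B (L(B) = B - 6 = -6 + B)
G(a, y) = -8*a (G(a, y) = -4*a*2 = -8*a)
u = -8/3 (u = -(-1)*(-8*1)/3 = -(-1)*(-8)/3 = -⅓*8 = -8/3 ≈ -2.6667)
L(8)*u + 121 = (-6 + 8)*(-8/3) + 121 = 2*(-8/3) + 121 = -16/3 + 121 = 347/3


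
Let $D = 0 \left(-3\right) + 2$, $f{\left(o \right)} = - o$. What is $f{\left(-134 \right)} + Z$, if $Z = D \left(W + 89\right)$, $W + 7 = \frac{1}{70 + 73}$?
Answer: $\frac{42616}{143} \approx 298.01$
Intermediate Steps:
$W = - \frac{1000}{143}$ ($W = -7 + \frac{1}{70 + 73} = -7 + \frac{1}{143} = - \frac{1000}{143} \approx -6.993$)
$D = 2$ ($D = 0 + 2 = 2$)
$Z = \frac{23454}{143}$ ($Z = 2 \left(- \frac{1000}{143} + 89\right) = 2 \cdot \frac{11727}{143} = \frac{23454}{143} \approx 164.01$)
$f{\left(-134 \right)} + Z = \left(-1\right) \left(-134\right) + \frac{23454}{143} = 134 + \frac{23454}{143} = \frac{42616}{143}$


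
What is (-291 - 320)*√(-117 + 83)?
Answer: -611*I*√34 ≈ -3562.7*I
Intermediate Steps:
(-291 - 320)*√(-117 + 83) = -611*I*√34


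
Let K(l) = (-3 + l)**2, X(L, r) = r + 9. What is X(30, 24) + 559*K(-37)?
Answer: 894433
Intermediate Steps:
X(L, r) = 9 + r
X(30, 24) + 559*K(-37) = (9 + 24) + 559*(-3 - 37)**2 = 33 + 559*(-40)**2 = 33 + 559*1600 = 33 + 894400 = 894433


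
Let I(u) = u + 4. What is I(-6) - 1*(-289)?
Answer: 287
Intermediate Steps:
I(u) = 4 + u
I(-6) - 1*(-289) = (4 - 6) - 1*(-289) = -2 + 289 = 287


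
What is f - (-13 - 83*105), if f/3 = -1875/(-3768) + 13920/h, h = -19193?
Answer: 210384265339/24106408 ≈ 8727.3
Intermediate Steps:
f = -16463685/24106408 (f = 3*(-1875/(-3768) + 13920/(-19193)) = 3*(-1875*(-1/3768) + 13920*(-1/19193)) = 3*(625/1256 - 13920/19193) = 3*(-5487895/24106408) = -16463685/24106408 ≈ -0.68296)
f - (-13 - 83*105) = -16463685/24106408 - (-13 - 83*105) = -16463685/24106408 - (-13 - 8715) = -16463685/24106408 - 1*(-8728) = -16463685/24106408 + 8728 = 210384265339/24106408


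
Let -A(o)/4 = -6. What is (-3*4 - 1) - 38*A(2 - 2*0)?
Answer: -925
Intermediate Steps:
A(o) = 24 (A(o) = -4*(-6) = 24)
(-3*4 - 1) - 38*A(2 - 2*0) = (-3*4 - 1) - 38*24 = (-12 - 1) - 912 = -13 - 912 = -925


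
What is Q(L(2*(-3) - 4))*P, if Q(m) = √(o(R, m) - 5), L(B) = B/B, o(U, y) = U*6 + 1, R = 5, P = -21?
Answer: -21*√26 ≈ -107.08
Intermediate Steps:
o(U, y) = 1 + 6*U (o(U, y) = 6*U + 1 = 1 + 6*U)
L(B) = 1
Q(m) = √26 (Q(m) = √((1 + 6*5) - 5) = √((1 + 30) - 5) = √(31 - 5) = √26)
Q(L(2*(-3) - 4))*P = √26*(-21) = -21*√26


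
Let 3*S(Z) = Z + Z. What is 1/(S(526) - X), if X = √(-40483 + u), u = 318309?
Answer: -1578/696865 - 9*√277826/1393730 ≈ -0.0056681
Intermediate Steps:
X = √277826 (X = √(-40483 + 318309) = √277826 ≈ 527.09)
S(Z) = 2*Z/3 (S(Z) = (Z + Z)/3 = (2*Z)/3 = 2*Z/3)
1/(S(526) - X) = 1/((⅔)*526 - √277826) = 1/(1052/3 - √277826)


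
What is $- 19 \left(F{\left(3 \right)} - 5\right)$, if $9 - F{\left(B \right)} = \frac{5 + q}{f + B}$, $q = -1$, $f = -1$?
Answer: $-38$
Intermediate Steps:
$F{\left(B \right)} = 9 - \frac{4}{-1 + B}$ ($F{\left(B \right)} = 9 - \frac{5 - 1}{-1 + B} = 9 - \frac{4}{-1 + B}$)
$- 19 \left(F{\left(3 \right)} - 5\right) = - 19 \left(\frac{-13 + 9 \cdot 3}{-1 + 3} - 5\right) = - 19 \left(\frac{-13 + 27}{2} - 5\right) = - 19 \left(\frac{1}{2} \cdot 14 - 5\right) = - 19 \left(7 - 5\right) = \left(-19\right) 2 = -38$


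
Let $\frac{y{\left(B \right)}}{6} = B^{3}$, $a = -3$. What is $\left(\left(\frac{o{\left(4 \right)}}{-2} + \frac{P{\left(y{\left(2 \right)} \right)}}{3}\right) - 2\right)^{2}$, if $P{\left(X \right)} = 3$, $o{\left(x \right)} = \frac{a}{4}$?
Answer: $\frac{25}{64} \approx 0.39063$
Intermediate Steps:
$y{\left(B \right)} = 6 B^{3}$
$o{\left(x \right)} = - \frac{3}{4}$
$\left(\left(\frac{o{\left(4 \right)}}{-2} + \frac{P{\left(y{\left(2 \right)} \right)}}{3}\right) - 2\right)^{2} = \left(\left(- \frac{3}{4 \left(-2\right)} + \frac{3}{3}\right) - 2\right)^{2} = \left(\left(\left(- \frac{3}{4}\right) \left(- \frac{1}{2}\right) + 3 \cdot \frac{1}{3}\right) - 2\right)^{2} = \left(\left(\frac{3}{8} + 1\right) - 2\right)^{2} = \left(\frac{11}{8} - 2\right)^{2} = \left(- \frac{5}{8}\right)^{2} = \frac{25}{64}$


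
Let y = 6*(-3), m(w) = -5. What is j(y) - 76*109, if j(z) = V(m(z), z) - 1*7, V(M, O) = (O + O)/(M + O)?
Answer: -190657/23 ≈ -8289.4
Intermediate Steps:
V(M, O) = 2*O/(M + O) (V(M, O) = (2*O)/(M + O) = 2*O/(M + O))
y = -18
j(z) = -7 + 2*z/(-5 + z) (j(z) = 2*z/(-5 + z) - 1*7 = 2*z/(-5 + z) - 7 = -7 + 2*z/(-5 + z))
j(y) - 76*109 = 5*(7 - 1*(-18))/(-5 - 18) - 76*109 = 5*(7 + 18)/(-23) - 8284 = 5*(-1/23)*25 - 8284 = -125/23 - 8284 = -190657/23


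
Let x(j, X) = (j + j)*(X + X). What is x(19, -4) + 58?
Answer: -246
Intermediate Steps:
x(j, X) = 4*X*j (x(j, X) = (2*j)*(2*X) = 4*X*j)
x(19, -4) + 58 = 4*(-4)*19 + 58 = -304 + 58 = -246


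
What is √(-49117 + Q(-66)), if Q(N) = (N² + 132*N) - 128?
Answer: I*√53601 ≈ 231.52*I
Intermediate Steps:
Q(N) = -128 + N² + 132*N
√(-49117 + Q(-66)) = √(-49117 + (-128 + (-66)² + 132*(-66))) = √(-49117 + (-128 + 4356 - 8712)) = √(-49117 - 4484) = √(-53601) = I*√53601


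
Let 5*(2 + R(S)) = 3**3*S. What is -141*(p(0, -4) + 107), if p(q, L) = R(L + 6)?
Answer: -81639/5 ≈ -16328.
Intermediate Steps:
R(S) = -2 + 27*S/5 (R(S) = -2 + (3**3*S)/5 = -2 + (27*S)/5 = -2 + 27*S/5)
p(q, L) = 152/5 + 27*L/5 (p(q, L) = -2 + 27*(L + 6)/5 = -2 + 27*(6 + L)/5 = -2 + (162/5 + 27*L/5) = 152/5 + 27*L/5)
-141*(p(0, -4) + 107) = -141*((152/5 + (27/5)*(-4)) + 107) = -141*((152/5 - 108/5) + 107) = -141*(44/5 + 107) = -141*579/5 = -81639/5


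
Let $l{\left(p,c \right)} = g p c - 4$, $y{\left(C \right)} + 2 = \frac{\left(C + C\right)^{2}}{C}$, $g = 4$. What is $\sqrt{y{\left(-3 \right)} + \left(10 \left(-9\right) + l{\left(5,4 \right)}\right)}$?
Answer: $2 i \sqrt{7} \approx 5.2915 i$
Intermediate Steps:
$y{\left(C \right)} = -2 + 4 C$ ($y{\left(C \right)} = -2 + \frac{\left(C + C\right)^{2}}{C} = -2 + \frac{\left(2 C\right)^{2}}{C} = -2 + \frac{4 C^{2}}{C} = -2 + 4 C$)
$l{\left(p,c \right)} = -4 + 4 c p$ ($l{\left(p,c \right)} = 4 p c - 4 = 4 c p - 4 = -4 + 4 c p$)
$\sqrt{y{\left(-3 \right)} + \left(10 \left(-9\right) + l{\left(5,4 \right)}\right)} = \sqrt{\left(-2 + 4 \left(-3\right)\right) + \left(10 \left(-9\right) - \left(4 - 80\right)\right)} = \sqrt{\left(-2 - 12\right) + \left(-90 + \left(-4 + 80\right)\right)} = \sqrt{-14 + \left(-90 + 76\right)} = \sqrt{-14 - 14} = \sqrt{-28} = 2 i \sqrt{7}$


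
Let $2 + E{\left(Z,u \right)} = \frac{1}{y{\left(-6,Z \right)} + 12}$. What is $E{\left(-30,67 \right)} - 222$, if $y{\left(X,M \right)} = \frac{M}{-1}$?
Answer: $- \frac{9407}{42} \approx -223.98$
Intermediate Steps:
$y{\left(X,M \right)} = - M$ ($y{\left(X,M \right)} = M \left(-1\right) = - M$)
$E{\left(Z,u \right)} = -2 + \frac{1}{12 - Z}$ ($E{\left(Z,u \right)} = -2 + \frac{1}{- Z + 12} = -2 + \frac{1}{12 - Z}$)
$E{\left(-30,67 \right)} - 222 = \frac{23 - -60}{-12 - 30} - 222 = \frac{23 + 60}{-42} - 222 = \left(- \frac{1}{42}\right) 83 - 222 = - \frac{83}{42} - 222 = - \frac{9407}{42}$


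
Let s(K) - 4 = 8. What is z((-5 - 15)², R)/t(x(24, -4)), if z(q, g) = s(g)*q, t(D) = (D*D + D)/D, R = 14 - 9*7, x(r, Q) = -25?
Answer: -200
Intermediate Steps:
s(K) = 12 (s(K) = 4 + 8 = 12)
R = -49 (R = 14 - 63 = -49)
t(D) = (D + D²)/D (t(D) = (D² + D)/D = (D + D²)/D)
z(q, g) = 12*q
z((-5 - 15)², R)/t(x(24, -4)) = (12*(-5 - 15)²)/(1 - 25) = (12*(-20)²)/(-24) = (12*400)*(-1/24) = 4800*(-1/24) = -200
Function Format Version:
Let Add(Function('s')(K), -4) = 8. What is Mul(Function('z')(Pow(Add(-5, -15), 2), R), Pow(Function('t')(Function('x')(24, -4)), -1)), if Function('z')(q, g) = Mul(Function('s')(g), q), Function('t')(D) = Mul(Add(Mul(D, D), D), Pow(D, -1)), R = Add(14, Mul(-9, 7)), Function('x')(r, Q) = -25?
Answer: -200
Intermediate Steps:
Function('s')(K) = 12 (Function('s')(K) = Add(4, 8) = 12)
R = -49 (R = Add(14, -63) = -49)
Function('t')(D) = Mul(Pow(D, -1), Add(D, Pow(D, 2))) (Function('t')(D) = Mul(Add(Pow(D, 2), D), Pow(D, -1)) = Mul(Add(D, Pow(D, 2)), Pow(D, -1)) = Mul(Pow(D, -1), Add(D, Pow(D, 2))))
Function('z')(q, g) = Mul(12, q)
Mul(Function('z')(Pow(Add(-5, -15), 2), R), Pow(Function('t')(Function('x')(24, -4)), -1)) = Mul(Mul(12, Pow(Add(-5, -15), 2)), Pow(Add(1, -25), -1)) = Mul(Mul(12, Pow(-20, 2)), Pow(-24, -1)) = Mul(Mul(12, 400), Rational(-1, 24)) = Mul(4800, Rational(-1, 24)) = -200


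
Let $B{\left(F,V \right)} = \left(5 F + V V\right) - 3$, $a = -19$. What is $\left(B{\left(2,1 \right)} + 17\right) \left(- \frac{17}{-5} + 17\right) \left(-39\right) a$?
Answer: $377910$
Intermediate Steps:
$B{\left(F,V \right)} = -3 + V^{2} + 5 F$ ($B{\left(F,V \right)} = \left(5 F + V^{2}\right) - 3 = \left(V^{2} + 5 F\right) - 3 = -3 + V^{2} + 5 F$)
$\left(B{\left(2,1 \right)} + 17\right) \left(- \frac{17}{-5} + 17\right) \left(-39\right) a = \left(\left(-3 + 1^{2} + 5 \cdot 2\right) + 17\right) \left(- \frac{17}{-5} + 17\right) \left(-39\right) \left(-19\right) = \left(\left(-3 + 1 + 10\right) + 17\right) \left(\left(-17\right) \left(- \frac{1}{5}\right) + 17\right) \left(-39\right) \left(-19\right) = \left(8 + 17\right) \left(\frac{17}{5} + 17\right) \left(-39\right) \left(-19\right) = 25 \cdot \frac{102}{5} \left(-39\right) \left(-19\right) = 510 \left(-39\right) \left(-19\right) = \left(-19890\right) \left(-19\right) = 377910$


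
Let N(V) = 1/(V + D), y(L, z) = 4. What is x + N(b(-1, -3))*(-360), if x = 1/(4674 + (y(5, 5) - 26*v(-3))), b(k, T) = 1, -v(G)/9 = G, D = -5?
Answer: 357841/3976 ≈ 90.000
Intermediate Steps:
v(G) = -9*G
N(V) = 1/(-5 + V) (N(V) = 1/(V - 5) = 1/(-5 + V))
x = 1/3976 (x = 1/(4674 + (4 - (-234)*(-3))) = 1/(4674 + (4 - 26*27)) = 1/(4674 + (4 - 702)) = 1/(4674 - 698) = 1/3976 ≈ 0.00025151)
x + N(b(-1, -3))*(-360) = 1/3976 - 360/(-5 + 1) = 1/3976 - 360/(-4) = 1/3976 - 1/4*(-360) = 1/3976 + 90 = 357841/3976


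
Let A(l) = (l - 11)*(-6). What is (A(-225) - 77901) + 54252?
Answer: -22233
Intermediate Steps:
A(l) = 66 - 6*l (A(l) = (-11 + l)*(-6) = 66 - 6*l)
(A(-225) - 77901) + 54252 = ((66 - 6*(-225)) - 77901) + 54252 = ((66 + 1350) - 77901) + 54252 = (1416 - 77901) + 54252 = -76485 + 54252 = -22233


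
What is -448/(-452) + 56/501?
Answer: 62440/56613 ≈ 1.1029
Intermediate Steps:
-448/(-452) + 56/501 = -448*(-1/452) + 56*(1/501) = 112/113 + 56/501 = 62440/56613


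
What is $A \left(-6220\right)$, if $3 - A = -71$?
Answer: $-460280$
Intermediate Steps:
$A = 74$ ($A = 3 - -71 = 3 + 71 = 74$)
$A \left(-6220\right) = 74 \left(-6220\right) = -460280$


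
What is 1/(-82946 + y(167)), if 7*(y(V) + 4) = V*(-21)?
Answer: -1/83451 ≈ -1.1983e-5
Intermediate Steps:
y(V) = -4 - 3*V (y(V) = -4 + (V*(-21))/7 = -4 + (-21*V)/7 = -4 - 3*V)
1/(-82946 + y(167)) = 1/(-82946 + (-4 - 3*167)) = 1/(-82946 + (-4 - 501)) = 1/(-82946 - 505) = 1/(-83451) = -1/83451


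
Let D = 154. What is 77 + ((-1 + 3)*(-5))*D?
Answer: -1463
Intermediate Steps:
77 + ((-1 + 3)*(-5))*D = 77 + ((-1 + 3)*(-5))*154 = 77 + (2*(-5))*154 = 77 - 10*154 = 77 - 1540 = -1463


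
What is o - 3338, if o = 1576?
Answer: -1762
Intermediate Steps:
o - 3338 = 1576 - 3338 = -1762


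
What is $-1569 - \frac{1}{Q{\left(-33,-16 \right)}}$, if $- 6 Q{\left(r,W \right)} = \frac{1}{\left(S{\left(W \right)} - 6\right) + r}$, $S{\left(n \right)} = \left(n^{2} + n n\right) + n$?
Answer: $1173$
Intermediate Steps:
$S{\left(n \right)} = n + 2 n^{2}$ ($S{\left(n \right)} = \left(n^{2} + n^{2}\right) + n = 2 n^{2} + n = n + 2 n^{2}$)
$Q{\left(r,W \right)} = - \frac{1}{6 \left(-6 + r + W \left(1 + 2 W\right)\right)}$ ($Q{\left(r,W \right)} = - \frac{1}{6 \left(\left(W \left(1 + 2 W\right) - 6\right) + r\right)} = - \frac{1}{6 \left(\left(-6 + W \left(1 + 2 W\right)\right) + r\right)} = - \frac{1}{6 \left(-6 + r + W \left(1 + 2 W\right)\right)}$)
$-1569 - \frac{1}{Q{\left(-33,-16 \right)}} = -1569 - \frac{1}{\left(-1\right) \frac{1}{-36 + 6 \left(-33\right) + 6 \left(-16\right) \left(1 + 2 \left(-16\right)\right)}} = -1569 - \frac{1}{\left(-1\right) \frac{1}{-36 - 198 + 6 \left(-16\right) \left(1 - 32\right)}} = -1569 - \frac{1}{\left(-1\right) \frac{1}{-36 - 198 + 6 \left(-16\right) \left(-31\right)}} = -1569 - \frac{1}{\left(-1\right) \frac{1}{-36 - 198 + 2976}} = -1569 - \frac{1}{\left(-1\right) \frac{1}{2742}} = -1569 - \frac{1}{- \frac{1}{2742}} = -1569 - -2742 = -1569 + 2742 = 1173$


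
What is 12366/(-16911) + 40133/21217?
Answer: 46257749/39866743 ≈ 1.1603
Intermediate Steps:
12366/(-16911) + 40133/21217 = 12366*(-1/16911) + 40133*(1/21217) = -1374/1879 + 40133/21217 = 46257749/39866743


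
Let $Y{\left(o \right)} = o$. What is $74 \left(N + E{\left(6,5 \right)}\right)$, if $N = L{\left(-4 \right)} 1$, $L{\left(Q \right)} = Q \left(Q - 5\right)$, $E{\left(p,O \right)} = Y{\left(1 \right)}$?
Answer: $2738$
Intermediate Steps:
$E{\left(p,O \right)} = 1$
$L{\left(Q \right)} = Q \left(-5 + Q\right)$
$N = 36$ ($N = - 4 \left(-5 - 4\right) 1 = \left(-4\right) \left(-9\right) 1 = 36 \cdot 1 = 36$)
$74 \left(N + E{\left(6,5 \right)}\right) = 74 \left(36 + 1\right) = 74 \cdot 37 = 2738$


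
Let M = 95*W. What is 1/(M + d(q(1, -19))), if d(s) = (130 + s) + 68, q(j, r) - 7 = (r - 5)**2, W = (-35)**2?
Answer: 1/117156 ≈ 8.5356e-6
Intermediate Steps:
W = 1225
q(j, r) = 7 + (-5 + r)**2 (q(j, r) = 7 + (r - 5)**2 = 7 + (-5 + r)**2)
d(s) = 198 + s
M = 116375 (M = 95*1225 = 116375)
1/(M + d(q(1, -19))) = 1/(116375 + (198 + (7 + (-5 - 19)**2))) = 1/(116375 + (198 + (7 + (-24)**2))) = 1/(116375 + (198 + (7 + 576))) = 1/(116375 + (198 + 583)) = 1/(116375 + 781) = 1/117156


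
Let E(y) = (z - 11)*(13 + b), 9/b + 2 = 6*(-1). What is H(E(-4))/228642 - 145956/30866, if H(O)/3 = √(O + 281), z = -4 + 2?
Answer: -72978/15433 + √2026/304856 ≈ -4.7286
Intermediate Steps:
z = -2
b = -9/8 (b = 9/(-2 + 6*(-1)) = 9/(-2 - 6) = 9/(-8) = 9*(-⅛) = -9/8 ≈ -1.1250)
E(y) = -1235/8 (E(y) = (-2 - 11)*(13 - 9/8) = -13*95/8 = -1235/8)
H(O) = 3*√(281 + O) (H(O) = 3*√(O + 281) = 3*√(281 + O))
H(E(-4))/228642 - 145956/30866 = (3*√(281 - 1235/8))/228642 - 145956/30866 = (3*√(1013/8))*(1/228642) - 145956*1/30866 = (3*(√2026/4))*(1/228642) - 72978/15433 = (3*√2026/4)*(1/228642) - 72978/15433 = √2026/304856 - 72978/15433 = -72978/15433 + √2026/304856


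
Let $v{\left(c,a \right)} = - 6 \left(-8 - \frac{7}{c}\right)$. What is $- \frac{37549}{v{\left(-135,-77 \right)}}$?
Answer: $- \frac{1689705}{2146} \approx -787.37$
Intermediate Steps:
$v{\left(c,a \right)} = 48 + \frac{42}{c}$
$- \frac{37549}{v{\left(-135,-77 \right)}} = - \frac{37549}{48 + \frac{42}{-135}} = - \frac{37549}{48 + 42 \left(- \frac{1}{135}\right)} = - \frac{37549}{48 - \frac{14}{45}} = - \frac{37549}{\frac{2146}{45}} = \left(-37549\right) \frac{45}{2146} = - \frac{1689705}{2146}$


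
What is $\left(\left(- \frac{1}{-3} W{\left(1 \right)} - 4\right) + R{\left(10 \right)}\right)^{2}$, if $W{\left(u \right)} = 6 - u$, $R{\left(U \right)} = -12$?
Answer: $\frac{1849}{9} \approx 205.44$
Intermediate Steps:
$\left(\left(- \frac{1}{-3} W{\left(1 \right)} - 4\right) + R{\left(10 \right)}\right)^{2} = \left(\left(- \frac{1}{-3} \left(6 - 1\right) - 4\right) - 12\right)^{2} = \left(\left(\left(-1\right) \left(- \frac{1}{3}\right) \left(6 - 1\right) - 4\right) - 12\right)^{2} = \left(\left(\frac{1}{3} \cdot 5 - 4\right) - 12\right)^{2} = \left(\left(\frac{5}{3} - 4\right) - 12\right)^{2} = \left(- \frac{7}{3} - 12\right)^{2} = \left(- \frac{43}{3}\right)^{2} = \frac{1849}{9}$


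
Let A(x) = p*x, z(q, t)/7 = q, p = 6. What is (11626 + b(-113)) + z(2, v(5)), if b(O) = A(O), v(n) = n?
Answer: 10962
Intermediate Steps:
z(q, t) = 7*q
A(x) = 6*x
b(O) = 6*O
(11626 + b(-113)) + z(2, v(5)) = (11626 + 6*(-113)) + 7*2 = (11626 - 678) + 14 = 10948 + 14 = 10962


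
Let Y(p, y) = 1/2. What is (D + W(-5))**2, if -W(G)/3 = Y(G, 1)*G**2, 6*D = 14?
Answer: 44521/36 ≈ 1236.7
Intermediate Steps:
Y(p, y) = 1/2
D = 7/3 (D = (1/6)*14 = 7/3 ≈ 2.3333)
W(G) = -3*G**2/2
(D + W(-5))**2 = (7/3 - 3/2*(-5)**2)**2 = (7/3 - 3/2*25)**2 = (7/3 - 75/2)**2 = (-211/6)**2 = 44521/36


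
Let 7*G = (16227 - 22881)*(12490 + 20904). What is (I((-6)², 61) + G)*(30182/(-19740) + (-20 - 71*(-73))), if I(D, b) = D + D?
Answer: -1886642659212778/11515 ≈ -1.6384e+11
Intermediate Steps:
I(D, b) = 2*D
G = -222203676/7 (G = ((16227 - 22881)*(12490 + 20904))/7 = (-6654*33394)/7 = (⅐)*(-222203676) = -222203676/7 ≈ -3.1743e+7)
(I((-6)², 61) + G)*(30182/(-19740) + (-20 - 71*(-73))) = (2*(-6)² - 222203676/7)*(30182/(-19740) + (-20 - 71*(-73))) = (2*36 - 222203676/7)*(30182*(-1/19740) + (-20 + 5183)) = (72 - 222203676/7)*(-15091/9870 + 5163) = -222203172/7*50943719/9870 = -1886642659212778/11515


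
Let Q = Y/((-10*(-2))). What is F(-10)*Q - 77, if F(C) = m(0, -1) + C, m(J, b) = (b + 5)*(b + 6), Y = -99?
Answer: -253/2 ≈ -126.50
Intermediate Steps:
m(J, b) = (5 + b)*(6 + b)
F(C) = 20 + C (F(C) = (30 + (-1)² + 11*(-1)) + C = (30 + 1 - 11) + C = 20 + C)
Q = -99/20 (Q = -99/((-10*(-2))) = -99/20 ≈ -4.9500)
F(-10)*Q - 77 = (20 - 10)*(-99/20) - 77 = 10*(-99/20) - 77 = -99/2 - 77 = -253/2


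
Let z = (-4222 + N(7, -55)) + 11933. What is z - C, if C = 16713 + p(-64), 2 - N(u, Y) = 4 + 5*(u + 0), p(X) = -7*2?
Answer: -9025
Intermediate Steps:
p(X) = -14
N(u, Y) = -2 - 5*u (N(u, Y) = 2 - (4 + 5*(u + 0)) = 2 - (4 + 5*u) = 2 + (-4 - 5*u) = -2 - 5*u)
C = 16699 (C = 16713 - 14 = 16699)
z = 7674 (z = (-4222 + (-2 - 5*7)) + 11933 = (-4222 + (-2 - 35)) + 11933 = (-4222 - 37) + 11933 = -4259 + 11933 = 7674)
z - C = 7674 - 1*16699 = 7674 - 16699 = -9025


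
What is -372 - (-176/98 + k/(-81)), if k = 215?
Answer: -1458805/3969 ≈ -367.55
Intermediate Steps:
-372 - (-176/98 + k/(-81)) = -372 - (-176/98 + 215/(-81)) = -372 - (-176*1/98 + 215*(-1/81)) = -372 - (-88/49 - 215/81) = -372 - 1*(-17663/3969) = -372 + 17663/3969 = -1458805/3969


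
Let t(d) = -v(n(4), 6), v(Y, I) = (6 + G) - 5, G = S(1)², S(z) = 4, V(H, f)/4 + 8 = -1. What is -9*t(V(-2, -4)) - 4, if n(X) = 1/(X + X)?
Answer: 149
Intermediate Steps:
V(H, f) = -36 (V(H, f) = -32 + 4*(-1) = -32 - 4 = -36)
n(X) = 1/(2*X)
G = 16 (G = 4² = 16)
v(Y, I) = 17 (v(Y, I) = (6 + 16) - 5 = 22 - 5 = 17)
t(d) = -17 (t(d) = -1*17 = -17)
-9*t(V(-2, -4)) - 4 = -9*(-17) - 4 = 153 - 4 = 149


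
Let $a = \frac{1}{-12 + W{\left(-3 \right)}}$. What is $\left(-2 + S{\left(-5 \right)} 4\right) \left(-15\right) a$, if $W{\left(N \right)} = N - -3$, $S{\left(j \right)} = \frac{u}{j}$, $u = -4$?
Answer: $\frac{3}{2} \approx 1.5$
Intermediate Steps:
$S{\left(j \right)} = - \frac{4}{j}$
$W{\left(N \right)} = 3 + N$ ($W{\left(N \right)} = N + 3 = 3 + N$)
$a = - \frac{1}{12}$ ($a = \frac{1}{-12 + \left(3 - 3\right)} = \frac{1}{-12 + 0} = \frac{1}{-12} = - \frac{1}{12} \approx -0.083333$)
$\left(-2 + S{\left(-5 \right)} 4\right) \left(-15\right) a = \left(-2 + - \frac{4}{-5} \cdot 4\right) \left(-15\right) \left(- \frac{1}{12}\right) = \left(-2 + \left(-4\right) \left(- \frac{1}{5}\right) 4\right) \left(-15\right) \left(- \frac{1}{12}\right) = \left(-2 + \frac{4}{5} \cdot 4\right) \left(-15\right) \left(- \frac{1}{12}\right) = \left(-2 + \frac{16}{5}\right) \left(-15\right) \left(- \frac{1}{12}\right) = \frac{6}{5} \left(-15\right) \left(- \frac{1}{12}\right) = \left(-18\right) \left(- \frac{1}{12}\right) = \frac{3}{2}$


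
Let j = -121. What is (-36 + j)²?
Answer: 24649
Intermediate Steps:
(-36 + j)² = (-36 - 121)² = (-157)² = 24649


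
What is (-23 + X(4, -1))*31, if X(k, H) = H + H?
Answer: -775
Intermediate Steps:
X(k, H) = 2*H
(-23 + X(4, -1))*31 = (-23 + 2*(-1))*31 = (-23 - 2)*31 = -25*31 = -775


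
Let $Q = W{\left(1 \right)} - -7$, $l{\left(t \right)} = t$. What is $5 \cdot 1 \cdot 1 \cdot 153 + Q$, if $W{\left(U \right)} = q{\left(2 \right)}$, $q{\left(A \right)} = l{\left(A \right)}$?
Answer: $774$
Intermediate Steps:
$q{\left(A \right)} = A$
$W{\left(U \right)} = 2$
$Q = 9$ ($Q = 2 - -7 = 2 + 7 = 9$)
$5 \cdot 1 \cdot 1 \cdot 153 + Q = 5 \cdot 1 \cdot 1 \cdot 153 + 9 = 5 \cdot 1 \cdot 153 + 9 = 5 \cdot 153 + 9 = 765 + 9 = 774$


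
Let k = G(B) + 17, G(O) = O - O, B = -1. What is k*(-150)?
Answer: -2550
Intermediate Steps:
G(O) = 0
k = 17 (k = 0 + 17 = 17)
k*(-150) = 17*(-150) = -2550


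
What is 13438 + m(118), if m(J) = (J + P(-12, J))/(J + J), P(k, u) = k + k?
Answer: 1585731/118 ≈ 13438.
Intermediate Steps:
P(k, u) = 2*k
m(J) = (-24 + J)/(2*J) (m(J) = (J + 2*(-12))/(J + J) = (J - 24)/((2*J)) = (-24 + J)*(1/(2*J)) = (-24 + J)/(2*J))
13438 + m(118) = 13438 + (1/2)*(-24 + 118)/118 = 13438 + (1/2)*(1/118)*94 = 13438 + 47/118 = 1585731/118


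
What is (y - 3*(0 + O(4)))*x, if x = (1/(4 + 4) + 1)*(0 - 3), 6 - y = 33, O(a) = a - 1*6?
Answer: 567/8 ≈ 70.875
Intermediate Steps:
O(a) = -6 + a (O(a) = a - 6 = -6 + a)
y = -27 (y = 6 - 1*33 = 6 - 33 = -27)
x = -27/8 (x = (1/8 + 1)*(-3) = (⅛ + 1)*(-3) = (9/8)*(-3) = -27/8 ≈ -3.3750)
(y - 3*(0 + O(4)))*x = (-27 - 3*(0 + (-6 + 4)))*(-27/8) = (-27 - 3*(0 - 2))*(-27/8) = (-27 - 3*(-2))*(-27/8) = (-27 - 1*(-6))*(-27/8) = (-27 + 6)*(-27/8) = -21*(-27/8) = 567/8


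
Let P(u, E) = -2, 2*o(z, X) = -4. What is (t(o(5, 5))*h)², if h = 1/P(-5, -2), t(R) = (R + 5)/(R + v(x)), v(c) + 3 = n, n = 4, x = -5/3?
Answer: 9/4 ≈ 2.2500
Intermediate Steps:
o(z, X) = -2 (o(z, X) = (½)*(-4) = -2)
x = -5/3 (x = -5*⅓ = -5/3 ≈ -1.6667)
v(c) = 1 (v(c) = -3 + 4 = 1)
t(R) = (5 + R)/(1 + R) (t(R) = (R + 5)/(R + 1) = (5 + R)/(1 + R))
h = -½ (h = 1/(-2) = -½ ≈ -0.50000)
(t(o(5, 5))*h)² = (((5 - 2)/(1 - 2))*(-½))² = ((3/(-1))*(-½))² = (-1*3*(-½))² = (-3*(-½))² = (3/2)² = 9/4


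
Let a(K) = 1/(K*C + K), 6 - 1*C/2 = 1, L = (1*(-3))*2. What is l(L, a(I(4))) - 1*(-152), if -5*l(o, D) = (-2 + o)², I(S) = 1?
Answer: 696/5 ≈ 139.20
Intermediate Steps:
L = -6 (L = -3*2 = -6)
C = 10 (C = 12 - 2*1 = 12 - 2 = 10)
a(K) = 1/(11*K) (a(K) = 1/(K*10 + K) = 1/(10*K + K) = 1/(11*K))
l(o, D) = -(-2 + o)²/5
l(L, a(I(4))) - 1*(-152) = -(-2 - 6)²/5 - 1*(-152) = -⅕*(-8)² + 152 = -⅕*64 + 152 = -64/5 + 152 = 696/5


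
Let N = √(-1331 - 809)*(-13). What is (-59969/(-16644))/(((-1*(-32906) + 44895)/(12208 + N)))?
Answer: 183025388/323729961 - 779597*I*√535/647459922 ≈ 0.56536 - 0.027851*I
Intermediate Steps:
N = -26*I*√535 (N = √(-2140)*(-13) = (2*I*√535)*(-13) = -26*I*√535 ≈ -601.38*I)
(-59969/(-16644))/(((-1*(-32906) + 44895)/(12208 + N))) = (-59969/(-16644))/(((-1*(-32906) + 44895)/(12208 - 26*I*√535))) = (-59969*(-1/16644))/(((32906 + 44895)/(12208 - 26*I*√535))) = 59969/(16644*((77801/(12208 - 26*I*√535)))) = 59969*(12208/77801 - 26*I*√535/77801)/16644 = 183025388/323729961 - 779597*I*√535/647459922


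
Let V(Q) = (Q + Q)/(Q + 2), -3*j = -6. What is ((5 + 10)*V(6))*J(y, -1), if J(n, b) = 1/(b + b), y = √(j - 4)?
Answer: -45/4 ≈ -11.250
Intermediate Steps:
j = 2 (j = -⅓*(-6) = 2)
V(Q) = 2*Q/(2 + Q) (V(Q) = (2*Q)/(2 + Q) = 2*Q/(2 + Q))
y = I*√2 (y = √(2 - 4) = √(-2) = I*√2 ≈ 1.4142*I)
J(n, b) = 1/(2*b)
((5 + 10)*V(6))*J(y, -1) = ((5 + 10)*(2*6/(2 + 6)))*((½)/(-1)) = (15*(2*6/8))*((½)*(-1)) = (15*(2*6*(⅛)))*(-½) = (15*(3/2))*(-½) = (45/2)*(-½) = -45/4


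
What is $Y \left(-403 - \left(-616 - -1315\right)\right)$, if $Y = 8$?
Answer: $-8816$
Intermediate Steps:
$Y \left(-403 - \left(-616 - -1315\right)\right) = 8 \left(-403 - \left(-616 - -1315\right)\right) = 8 \left(-403 - \left(-616 + 1315\right)\right) = 8 \left(-403 - 699\right) = 8 \left(-1102\right) = -8816$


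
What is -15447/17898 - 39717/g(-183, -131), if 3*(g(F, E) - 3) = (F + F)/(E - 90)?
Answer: -17556269/1570 ≈ -11182.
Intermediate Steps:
g(F, E) = 3 + 2*F/(3*(-90 + E)) (g(F, E) = 3 + ((F + F)/(E - 90))/3 = 3 + ((2*F)/(-90 + E))/3 = 3 + (2*F/(-90 + E))/3 = 3 + 2*F/(3*(-90 + E)))
-15447/17898 - 39717/g(-183, -131) = -15447/17898 - 39717*3*(-90 - 131)/(-810 + 2*(-183) + 9*(-131)) = -15447*1/17898 - 39717*(-663/(-810 - 366 - 1179)) = -271/314 - 39717/((⅓)*(-1/221)*(-2355)) = -271/314 - 39717/785/221 = -271/314 - 39717*221/785 = -271/314 - 8777457/785 = -17556269/1570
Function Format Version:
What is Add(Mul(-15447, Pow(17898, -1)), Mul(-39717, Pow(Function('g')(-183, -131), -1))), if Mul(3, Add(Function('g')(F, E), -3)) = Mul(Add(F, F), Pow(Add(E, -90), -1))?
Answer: Rational(-17556269, 1570) ≈ -11182.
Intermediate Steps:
Function('g')(F, E) = Add(3, Mul(Rational(2, 3), F, Pow(Add(-90, E), -1))) (Function('g')(F, E) = Add(3, Mul(Rational(1, 3), Mul(Add(F, F), Pow(Add(E, -90), -1)))) = Add(3, Mul(Rational(1, 3), Mul(Mul(2, F), Pow(Add(-90, E), -1)))) = Add(3, Mul(Rational(1, 3), Mul(2, F, Pow(Add(-90, E), -1)))) = Add(3, Mul(Rational(2, 3), F, Pow(Add(-90, E), -1))))
Add(Mul(-15447, Pow(17898, -1)), Mul(-39717, Pow(Function('g')(-183, -131), -1))) = Add(Mul(-15447, Pow(17898, -1)), Mul(-39717, Pow(Mul(Rational(1, 3), Pow(Add(-90, -131), -1), Add(-810, Mul(2, -183), Mul(9, -131))), -1))) = Add(Mul(-15447, Rational(1, 17898)), Mul(-39717, Pow(Mul(Rational(1, 3), Pow(-221, -1), Add(-810, -366, -1179)), -1))) = Add(Rational(-271, 314), Mul(-39717, Pow(Mul(Rational(1, 3), Rational(-1, 221), -2355), -1))) = Add(Rational(-271, 314), Mul(-39717, Pow(Rational(785, 221), -1))) = Add(Rational(-271, 314), Mul(-39717, Rational(221, 785))) = Add(Rational(-271, 314), Rational(-8777457, 785)) = Rational(-17556269, 1570)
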